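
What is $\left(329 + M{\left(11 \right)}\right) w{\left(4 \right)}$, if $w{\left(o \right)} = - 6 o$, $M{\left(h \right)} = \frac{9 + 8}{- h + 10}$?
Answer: $-7488$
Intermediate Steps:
$M{\left(h \right)} = \frac{17}{10 - h}$
$\left(329 + M{\left(11 \right)}\right) w{\left(4 \right)} = \left(329 - \frac{17}{-10 + 11}\right) \left(\left(-6\right) 4\right) = \left(329 - \frac{17}{1}\right) \left(-24\right) = \left(329 - 17\right) \left(-24\right) = 312 \left(-24\right) = -7488$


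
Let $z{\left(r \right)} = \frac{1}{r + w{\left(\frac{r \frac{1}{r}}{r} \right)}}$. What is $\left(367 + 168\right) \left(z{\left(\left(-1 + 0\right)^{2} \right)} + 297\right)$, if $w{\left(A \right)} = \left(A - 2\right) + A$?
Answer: $159430$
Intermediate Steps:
$w{\left(A \right)} = -2 + 2 A$ ($w{\left(A \right)} = \left(-2 + A\right) + A = -2 + 2 A$)
$z{\left(r \right)} = \frac{1}{-2 + r + \frac{2}{r}}$ ($z{\left(r \right)} = \frac{1}{r - \left(2 - 2 \frac{r \frac{1}{r}}{r}\right)} = \frac{1}{r - \left(2 - 2 \cdot 1 \frac{1}{r}\right)} = \frac{1}{r - \left(2 - \frac{2}{r}\right)} = \frac{1}{-2 + r + \frac{2}{r}}$)
$\left(367 + 168\right) \left(z{\left(\left(-1 + 0\right)^{2} \right)} + 297\right) = \left(367 + 168\right) \left(\frac{\left(-1 + 0\right)^{2}}{2 + \left(-1 + 0\right)^{2} \left(-2 + \left(-1 + 0\right)^{2}\right)} + 297\right) = 535 \left(\frac{\left(-1\right)^{2}}{2 + \left(-1\right)^{2} \left(-2 + \left(-1\right)^{2}\right)} + 297\right) = 535 \left(1 \frac{1}{2 + 1 \left(-2 + 1\right)} + 297\right) = 535 \left(1 \frac{1}{2 + 1 \left(-1\right)} + 297\right) = 535 \left(1 \frac{1}{2 - 1} + 297\right) = 535 \left(1 \cdot 1^{-1} + 297\right) = 535 \left(1 \cdot 1 + 297\right) = 535 \left(1 + 297\right) = 535 \cdot 298 = 159430$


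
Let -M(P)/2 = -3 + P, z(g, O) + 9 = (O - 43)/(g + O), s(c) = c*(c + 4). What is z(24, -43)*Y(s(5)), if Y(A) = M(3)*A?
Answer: 0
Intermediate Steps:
s(c) = c*(4 + c)
z(g, O) = -9 + (-43 + O)/(O + g) (z(g, O) = -9 + (O - 43)/(g + O) = -9 + (-43 + O)/(O + g))
M(P) = 6 - 2*P (M(P) = -2*(-3 + P) = 6 - 2*P)
Y(A) = 0 (Y(A) = (6 - 2*3)*A = (6 - 6)*A = 0*A = 0)
z(24, -43)*Y(s(5)) = ((-43 - 9*24 - 8*(-43))/(-43 + 24))*0 = ((-43 - 216 + 344)/(-19))*0 = -1/19*85*0 = -85/19*0 = 0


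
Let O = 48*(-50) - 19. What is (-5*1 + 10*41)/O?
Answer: -405/2419 ≈ -0.16742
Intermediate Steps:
O = -2419 (O = -2400 - 19 = -2419)
(-5*1 + 10*41)/O = (-5*1 + 10*41)/(-2419) = (-5 + 410)*(-1/2419) = 405*(-1/2419) = -405/2419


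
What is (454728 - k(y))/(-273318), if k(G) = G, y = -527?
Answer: -455255/273318 ≈ -1.6657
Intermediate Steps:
(454728 - k(y))/(-273318) = (454728 - 1*(-527))/(-273318) = (454728 + 527)*(-1/273318) = 455255*(-1/273318) = -455255/273318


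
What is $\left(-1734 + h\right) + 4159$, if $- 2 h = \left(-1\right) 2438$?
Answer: $3644$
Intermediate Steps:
$h = 1219$ ($h = - \frac{\left(-1\right) 2438}{2} = \left(- \frac{1}{2}\right) \left(-2438\right) = 1219$)
$\left(-1734 + h\right) + 4159 = \left(-1734 + 1219\right) + 4159 = -515 + 4159 = 3644$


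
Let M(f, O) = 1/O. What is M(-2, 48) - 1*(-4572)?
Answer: 219457/48 ≈ 4572.0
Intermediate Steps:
M(-2, 48) - 1*(-4572) = 1/48 - 1*(-4572) = 1/48 + 4572 = 219457/48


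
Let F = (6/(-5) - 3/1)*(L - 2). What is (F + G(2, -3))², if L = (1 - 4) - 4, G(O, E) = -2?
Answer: 32041/25 ≈ 1281.6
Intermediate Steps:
L = -7 (L = -3 - 4 = -7)
F = 189/5 (F = (6/(-5) - 3/1)*(-7 - 2) = (6*(-⅕) - 3*1)*(-9) = (-6/5 - 3)*(-9) = -21/5*(-9) = 189/5 ≈ 37.800)
(F + G(2, -3))² = (189/5 - 2)² = (179/5)² = 32041/25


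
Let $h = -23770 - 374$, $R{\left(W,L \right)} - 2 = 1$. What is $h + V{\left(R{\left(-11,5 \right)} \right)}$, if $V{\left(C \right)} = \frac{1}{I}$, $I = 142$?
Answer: $- \frac{3428447}{142} \approx -24144.0$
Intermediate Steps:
$R{\left(W,L \right)} = 3$ ($R{\left(W,L \right)} = 2 + 1 = 3$)
$V{\left(C \right)} = \frac{1}{142}$
$h = -24144$ ($h = -23770 - 374 = -24144$)
$h + V{\left(R{\left(-11,5 \right)} \right)} = -24144 + \frac{1}{142} = - \frac{3428447}{142}$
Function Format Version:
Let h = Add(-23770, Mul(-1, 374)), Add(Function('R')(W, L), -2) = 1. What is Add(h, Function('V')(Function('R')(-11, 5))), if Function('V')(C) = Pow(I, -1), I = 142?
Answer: Rational(-3428447, 142) ≈ -24144.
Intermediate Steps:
Function('R')(W, L) = 3 (Function('R')(W, L) = Add(2, 1) = 3)
Function('V')(C) = Rational(1, 142) (Function('V')(C) = Pow(142, -1) = Rational(1, 142))
h = -24144 (h = Add(-23770, -374) = -24144)
Add(h, Function('V')(Function('R')(-11, 5))) = Add(-24144, Rational(1, 142)) = Rational(-3428447, 142)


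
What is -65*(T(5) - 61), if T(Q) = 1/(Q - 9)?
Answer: 15925/4 ≈ 3981.3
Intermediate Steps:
T(Q) = 1/(-9 + Q)
-65*(T(5) - 61) = -65*(1/(-9 + 5) - 61) = -65*(1/(-4) - 61) = -65*(-¼ - 61) = -65*(-245/4) = 15925/4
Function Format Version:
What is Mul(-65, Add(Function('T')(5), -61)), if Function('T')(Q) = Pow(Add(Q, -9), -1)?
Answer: Rational(15925, 4) ≈ 3981.3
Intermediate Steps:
Function('T')(Q) = Pow(Add(-9, Q), -1)
Mul(-65, Add(Function('T')(5), -61)) = Mul(-65, Add(Pow(Add(-9, 5), -1), -61)) = Mul(-65, Add(Pow(-4, -1), -61)) = Mul(-65, Add(Rational(-1, 4), -61)) = Mul(-65, Rational(-245, 4)) = Rational(15925, 4)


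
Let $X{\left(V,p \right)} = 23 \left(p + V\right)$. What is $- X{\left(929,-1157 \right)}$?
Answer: $5244$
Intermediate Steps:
$X{\left(V,p \right)} = 23 V + 23 p$ ($X{\left(V,p \right)} = 23 \left(V + p\right) = 23 V + 23 p$)
$- X{\left(929,-1157 \right)} = - (23 \cdot 929 + 23 \left(-1157\right)) = - (21367 - 26611) = \left(-1\right) \left(-5244\right) = 5244$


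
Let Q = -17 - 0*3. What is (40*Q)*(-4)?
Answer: 2720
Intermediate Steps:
Q = -17 (Q = -17 - 1*0 = -17 + 0 = -17)
(40*Q)*(-4) = (40*(-17))*(-4) = -680*(-4) = 2720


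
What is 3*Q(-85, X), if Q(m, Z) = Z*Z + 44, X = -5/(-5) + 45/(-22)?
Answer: 65475/484 ≈ 135.28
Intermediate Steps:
X = -23/22 (X = -5*(-⅕) + 45*(-1/22) = 1 - 45/22 = -23/22 ≈ -1.0455)
Q(m, Z) = 44 + Z² (Q(m, Z) = Z² + 44 = 44 + Z²)
3*Q(-85, X) = 3*(44 + (-23/22)²) = 3*(44 + 529/484) = 3*(21825/484) = 65475/484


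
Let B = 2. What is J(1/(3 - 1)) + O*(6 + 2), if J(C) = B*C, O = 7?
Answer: 57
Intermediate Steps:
J(C) = 2*C
J(1/(3 - 1)) + O*(6 + 2) = 2/(3 - 1) + 7*(6 + 2) = 2/2 + 7*8 = 2*(½) + 56 = 1 + 56 = 57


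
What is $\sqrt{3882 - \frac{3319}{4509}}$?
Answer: $\frac{\sqrt{8767810119}}{1503} \approx 62.3$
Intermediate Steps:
$\sqrt{3882 - \frac{3319}{4509}} = \sqrt{\frac{17500619}{4509}} = \frac{\sqrt{8767810119}}{1503}$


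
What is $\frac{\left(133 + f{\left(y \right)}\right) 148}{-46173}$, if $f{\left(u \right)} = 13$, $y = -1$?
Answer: $- \frac{21608}{46173} \approx -0.46798$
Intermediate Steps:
$\frac{\left(133 + f{\left(y \right)}\right) 148}{-46173} = \frac{\left(133 + 13\right) 148}{-46173} = 146 \cdot 148 \left(- \frac{1}{46173}\right) = 21608 \left(- \frac{1}{46173}\right) = - \frac{21608}{46173}$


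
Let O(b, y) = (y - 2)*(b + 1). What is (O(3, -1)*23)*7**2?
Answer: -13524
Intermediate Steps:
O(b, y) = (1 + b)*(-2 + y) (O(b, y) = (-2 + y)*(1 + b) = (1 + b)*(-2 + y))
(O(3, -1)*23)*7**2 = ((-2 - 1 - 2*3 + 3*(-1))*23)*7**2 = ((-2 - 1 - 6 - 3)*23)*49 = -12*23*49 = -276*49 = -13524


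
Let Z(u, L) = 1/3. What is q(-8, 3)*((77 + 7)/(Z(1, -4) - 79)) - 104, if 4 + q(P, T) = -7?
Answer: -5443/59 ≈ -92.254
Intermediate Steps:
Z(u, L) = 1/3
q(P, T) = -11 (q(P, T) = -4 - 7 = -11)
q(-8, 3)*((77 + 7)/(Z(1, -4) - 79)) - 104 = -11*(77 + 7)/(1/3 - 79) - 104 = -924/(-236/3) - 104 = -924*(-3)/236 - 104 = -11*(-63/59) - 104 = 693/59 - 104 = -5443/59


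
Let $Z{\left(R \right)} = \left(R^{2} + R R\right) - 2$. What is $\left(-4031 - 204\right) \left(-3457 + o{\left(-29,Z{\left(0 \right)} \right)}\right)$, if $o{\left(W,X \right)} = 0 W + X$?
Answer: $14648865$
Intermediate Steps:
$Z{\left(R \right)} = -2 + 2 R^{2}$ ($Z{\left(R \right)} = \left(R^{2} + R^{2}\right) - 2 = 2 R^{2} - 2 = -2 + 2 R^{2}$)
$o{\left(W,X \right)} = X$ ($o{\left(W,X \right)} = 0 + X = X$)
$\left(-4031 - 204\right) \left(-3457 + o{\left(-29,Z{\left(0 \right)} \right)}\right) = \left(-4031 - 204\right) \left(-3457 - \left(2 - 2 \cdot 0^{2}\right)\right) = - 4235 \left(-3457 + \left(-2 + 2 \cdot 0\right)\right) = - 4235 \left(-3457 + \left(-2 + 0\right)\right) = - 4235 \left(-3457 - 2\right) = \left(-4235\right) \left(-3459\right) = 14648865$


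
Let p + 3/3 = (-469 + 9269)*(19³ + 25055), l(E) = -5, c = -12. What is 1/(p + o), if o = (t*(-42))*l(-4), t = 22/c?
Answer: 1/280842814 ≈ 3.5607e-9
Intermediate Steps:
t = -11/6 (t = 22/(-12) = 22*(-1/12) = -11/6 ≈ -1.8333)
o = -385 (o = -11/6*(-42)*(-5) = 77*(-5) = -385)
p = 280843199 (p = -1 + (-469 + 9269)*(19³ + 25055) = -1 + 8800*(6859 + 25055) = -1 + 8800*31914 = -1 + 280843200 = 280843199)
1/(p + o) = 1/(280843199 - 385) = 1/280842814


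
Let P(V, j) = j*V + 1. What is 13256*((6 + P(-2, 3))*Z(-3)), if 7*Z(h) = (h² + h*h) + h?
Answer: 198840/7 ≈ 28406.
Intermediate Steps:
P(V, j) = 1 + V*j (P(V, j) = V*j + 1 = 1 + V*j)
Z(h) = h/7 + 2*h²/7 (Z(h) = ((h² + h*h) + h)/7 = ((h² + h²) + h)/7 = (2*h² + h)/7 = (h + 2*h²)/7 = h/7 + 2*h²/7)
13256*((6 + P(-2, 3))*Z(-3)) = 13256*((6 + (1 - 2*3))*((⅐)*(-3)*(1 + 2*(-3)))) = 13256*((6 + (1 - 6))*((⅐)*(-3)*(1 - 6))) = 13256*((6 - 5)*((⅐)*(-3)*(-5))) = 13256*(1*(15/7)) = 13256*(15/7) = 198840/7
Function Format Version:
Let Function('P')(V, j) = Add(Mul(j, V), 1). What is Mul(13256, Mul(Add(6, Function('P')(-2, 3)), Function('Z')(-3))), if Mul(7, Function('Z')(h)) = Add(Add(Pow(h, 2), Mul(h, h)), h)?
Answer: Rational(198840, 7) ≈ 28406.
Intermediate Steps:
Function('P')(V, j) = Add(1, Mul(V, j)) (Function('P')(V, j) = Add(Mul(V, j), 1) = Add(1, Mul(V, j)))
Function('Z')(h) = Add(Mul(Rational(1, 7), h), Mul(Rational(2, 7), Pow(h, 2))) (Function('Z')(h) = Mul(Rational(1, 7), Add(Add(Pow(h, 2), Mul(h, h)), h)) = Mul(Rational(1, 7), Add(Add(Pow(h, 2), Pow(h, 2)), h)) = Mul(Rational(1, 7), Add(Mul(2, Pow(h, 2)), h)) = Mul(Rational(1, 7), Add(h, Mul(2, Pow(h, 2)))) = Add(Mul(Rational(1, 7), h), Mul(Rational(2, 7), Pow(h, 2))))
Mul(13256, Mul(Add(6, Function('P')(-2, 3)), Function('Z')(-3))) = Mul(13256, Mul(Add(6, Add(1, Mul(-2, 3))), Mul(Rational(1, 7), -3, Add(1, Mul(2, -3))))) = Mul(13256, Mul(Add(6, Add(1, -6)), Mul(Rational(1, 7), -3, Add(1, -6)))) = Mul(13256, Mul(Add(6, -5), Mul(Rational(1, 7), -3, -5))) = Mul(13256, Mul(1, Rational(15, 7))) = Mul(13256, Rational(15, 7)) = Rational(198840, 7)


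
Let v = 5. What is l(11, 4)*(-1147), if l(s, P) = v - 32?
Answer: 30969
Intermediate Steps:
l(s, P) = -27 (l(s, P) = 5 - 32 = -27)
l(11, 4)*(-1147) = -27*(-1147) = 30969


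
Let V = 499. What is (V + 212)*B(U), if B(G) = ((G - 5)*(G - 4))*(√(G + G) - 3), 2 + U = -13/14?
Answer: -22966011/196 + 7655337*I*√287/1372 ≈ -1.1717e+5 + 94526.0*I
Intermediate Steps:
U = -41/14 (U = -2 - 13/14 = -41/14 ≈ -2.9286)
B(G) = (-5 + G)*(-4 + G)*(-3 + √2*√G) (B(G) = ((-5 + G)*(-4 + G))*(√(2*G) - 3) = ((-5 + G)*(-4 + G))*(√2*√G - 3) = ((-5 + G)*(-4 + G))*(-3 + √2*√G) = (-5 + G)*(-4 + G)*(-3 + √2*√G))
(V + 212)*B(U) = (499 + 212)*(-60 - 3*(-41/14)² + 27*(-41/14) + √2*(-41/14)^(5/2) - 9*√2*(-41/14)^(3/2) + 20*√2*√(-41/14)) = 711*(-60 - 3*1681/196 - 1107/14 + √2*(1681*I*√574/2744) - 9*√2*(-41*I*√574/196) + 20*√2*(I*√574/14)) = 711*(-60 - 5043/196 - 1107/14 + 1681*I*√287/1372 + 369*I*√287/98 + 20*I*√287/7) = 711*(-32301/196 + 10767*I*√287/1372) = -22966011/196 + 7655337*I*√287/1372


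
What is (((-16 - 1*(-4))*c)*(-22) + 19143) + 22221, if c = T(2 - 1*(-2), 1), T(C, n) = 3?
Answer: 42156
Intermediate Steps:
c = 3
(((-16 - 1*(-4))*c)*(-22) + 19143) + 22221 = (((-16 - 1*(-4))*3)*(-22) + 19143) + 22221 = (((-16 + 4)*3)*(-22) + 19143) + 22221 = (-12*3*(-22) + 19143) + 22221 = (-36*(-22) + 19143) + 22221 = (792 + 19143) + 22221 = 19935 + 22221 = 42156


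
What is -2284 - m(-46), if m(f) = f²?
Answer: -4400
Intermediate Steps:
-2284 - m(-46) = -2284 - 1*(-46)² = -2284 - 1*2116 = -2284 - 2116 = -4400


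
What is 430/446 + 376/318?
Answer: 76109/35457 ≈ 2.1465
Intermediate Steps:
430/446 + 376/318 = 430*(1/446) + 376*(1/318) = 215/223 + 188/159 = 76109/35457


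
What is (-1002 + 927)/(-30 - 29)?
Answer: 75/59 ≈ 1.2712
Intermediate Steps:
(-1002 + 927)/(-30 - 29) = -75/(-59) = -75*(-1/59) = 75/59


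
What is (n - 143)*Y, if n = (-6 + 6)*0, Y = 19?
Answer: -2717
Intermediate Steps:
n = 0 (n = 0*0 = 0)
(n - 143)*Y = (0 - 143)*19 = -143*19 = -2717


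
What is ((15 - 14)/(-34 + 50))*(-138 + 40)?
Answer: -49/8 ≈ -6.1250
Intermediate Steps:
((15 - 14)/(-34 + 50))*(-138 + 40) = (1/16)*(-98) = -49/8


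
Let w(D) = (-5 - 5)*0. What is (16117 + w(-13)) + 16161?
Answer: 32278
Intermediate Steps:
w(D) = 0 (w(D) = -10*0 = 0)
(16117 + w(-13)) + 16161 = (16117 + 0) + 16161 = 16117 + 16161 = 32278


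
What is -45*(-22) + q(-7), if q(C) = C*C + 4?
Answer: 1043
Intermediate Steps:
q(C) = 4 + C² (q(C) = C² + 4 = 4 + C²)
-45*(-22) + q(-7) = -45*(-22) + (4 + (-7)²) = 990 + (4 + 49) = 990 + 53 = 1043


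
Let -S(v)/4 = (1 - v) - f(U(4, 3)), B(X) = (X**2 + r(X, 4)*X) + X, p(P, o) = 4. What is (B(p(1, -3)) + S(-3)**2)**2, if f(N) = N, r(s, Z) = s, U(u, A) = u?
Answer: 1296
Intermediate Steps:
B(X) = X + 2*X**2 (B(X) = (X**2 + X*X) + X = (X**2 + X**2) + X = 2*X**2 + X = X + 2*X**2)
S(v) = 12 + 4*v (S(v) = -4*((1 - v) - 1*4) = -4*((1 - v) - 4) = -4*(-3 - v) = 12 + 4*v)
(B(p(1, -3)) + S(-3)**2)**2 = (4*(1 + 2*4) + (12 + 4*(-3))**2)**2 = (4*(1 + 8) + (12 - 12)**2)**2 = (4*9 + 0**2)**2 = (36 + 0)**2 = 36**2 = 1296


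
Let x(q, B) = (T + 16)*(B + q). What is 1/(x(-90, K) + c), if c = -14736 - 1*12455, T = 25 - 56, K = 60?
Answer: -1/26741 ≈ -3.7396e-5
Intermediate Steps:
T = -31
x(q, B) = -15*B - 15*q (x(q, B) = (-31 + 16)*(B + q) = -15*(B + q) = -15*B - 15*q)
c = -27191 (c = -14736 - 12455 = -27191)
1/(x(-90, K) + c) = 1/((-15*60 - 15*(-90)) - 27191) = 1/((-900 + 1350) - 27191) = 1/(450 - 27191) = 1/(-26741) = -1/26741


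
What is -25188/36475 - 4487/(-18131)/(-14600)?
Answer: -53341957057/77243136680 ≈ -0.69057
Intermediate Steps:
-25188/36475 - 4487/(-18131)/(-14600) = -25188*1/36475 - 4487*(-1/18131)*(-1/14600) = -25188/36475 + (4487/18131)*(-1/14600) = -25188/36475 - 4487/264712600 = -53341957057/77243136680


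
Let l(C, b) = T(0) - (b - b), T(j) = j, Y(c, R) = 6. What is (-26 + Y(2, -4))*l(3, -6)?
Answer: 0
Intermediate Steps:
l(C, b) = 0 (l(C, b) = 0 - (b - b) = 0 - 1*0 = 0 + 0 = 0)
(-26 + Y(2, -4))*l(3, -6) = (-26 + 6)*0 = -20*0 = 0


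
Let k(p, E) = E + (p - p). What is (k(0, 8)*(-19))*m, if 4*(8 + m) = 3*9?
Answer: 190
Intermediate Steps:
m = -5/4 (m = -8 + (3*9)/4 = -8 + (¼)*27 = -8 + 27/4 = -5/4 ≈ -1.2500)
k(p, E) = E (k(p, E) = E + 0 = E)
(k(0, 8)*(-19))*m = (8*(-19))*(-5/4) = -152*(-5/4) = 190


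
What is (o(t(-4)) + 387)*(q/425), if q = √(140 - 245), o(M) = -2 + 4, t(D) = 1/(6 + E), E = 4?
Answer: 389*I*√105/425 ≈ 9.379*I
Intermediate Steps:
t(D) = ⅒ (t(D) = 1/(6 + 4) = 1/10 = ⅒)
o(M) = 2
q = I*√105 (q = √(-105) = I*√105 ≈ 10.247*I)
(o(t(-4)) + 387)*(q/425) = (2 + 387)*((I*√105)/425) = 389*((I*√105)*(1/425)) = 389*(I*√105/425) = 389*I*√105/425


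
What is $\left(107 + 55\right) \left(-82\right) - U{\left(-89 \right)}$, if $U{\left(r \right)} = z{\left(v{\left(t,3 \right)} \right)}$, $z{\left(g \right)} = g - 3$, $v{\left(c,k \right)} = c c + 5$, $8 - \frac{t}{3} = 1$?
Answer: $-13727$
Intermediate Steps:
$t = 21$ ($t = 24 - 3 = 21$)
$v{\left(c,k \right)} = 5 + c^{2}$ ($v{\left(c,k \right)} = c^{2} + 5 = 5 + c^{2}$)
$z{\left(g \right)} = -3 + g$
$U{\left(r \right)} = 443$ ($U{\left(r \right)} = -3 + \left(5 + 21^{2}\right) = -3 + \left(5 + 441\right) = -3 + 446 = 443$)
$\left(107 + 55\right) \left(-82\right) - U{\left(-89 \right)} = \left(107 + 55\right) \left(-82\right) - 443 = 162 \left(-82\right) - 443 = -13284 - 443 = -13727$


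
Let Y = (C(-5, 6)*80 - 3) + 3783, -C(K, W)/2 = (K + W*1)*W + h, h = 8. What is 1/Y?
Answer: 1/1540 ≈ 0.00064935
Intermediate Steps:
C(K, W) = -16 - 2*W*(K + W) (C(K, W) = -2*((K + W*1)*W + 8) = -2*((K + W)*W + 8) = -2*(W*(K + W) + 8) = -2*(8 + W*(K + W)) = -16 - 2*W*(K + W))
Y = 1540 (Y = ((-16 - 2*6² - 2*(-5)*6)*80 - 3) + 3783 = ((-16 - 2*36 + 60)*80 - 3) + 3783 = ((-16 - 72 + 60)*80 - 3) + 3783 = (-28*80 - 3) + 3783 = (-2240 - 3) + 3783 = -2243 + 3783 = 1540)
1/Y = 1/1540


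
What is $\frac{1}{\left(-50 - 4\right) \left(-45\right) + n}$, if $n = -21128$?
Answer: $- \frac{1}{18698} \approx -5.3482 \cdot 10^{-5}$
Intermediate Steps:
$\frac{1}{\left(-50 - 4\right) \left(-45\right) + n} = \frac{1}{\left(-50 - 4\right) \left(-45\right) - 21128} = \frac{1}{\left(-54\right) \left(-45\right) - 21128} = \frac{1}{2430 - 21128} = \frac{1}{-18698} = - \frac{1}{18698}$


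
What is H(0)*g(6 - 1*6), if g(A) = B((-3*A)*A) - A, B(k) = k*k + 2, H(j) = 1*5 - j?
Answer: 10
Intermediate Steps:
H(j) = 5 - j
B(k) = 2 + k**2 (B(k) = k**2 + 2 = 2 + k**2)
g(A) = 2 - A + 9*A**4 (g(A) = (2 + ((-3*A)*A)**2) - A = (2 + (-3*A**2)**2) - A = (2 + 9*A**4) - A = 2 - A + 9*A**4)
H(0)*g(6 - 1*6) = (5 - 1*0)*(2 - (6 - 1*6) + 9*(6 - 1*6)**4) = (5 + 0)*(2 - (6 - 6) + 9*(6 - 6)**4) = 5*(2 - 1*0 + 9*0**4) = 5*(2 + 0 + 9*0) = 5*(2 + 0 + 0) = 5*2 = 10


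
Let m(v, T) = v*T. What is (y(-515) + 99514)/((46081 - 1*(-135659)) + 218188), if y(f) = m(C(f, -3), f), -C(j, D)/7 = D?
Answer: 88699/399928 ≈ 0.22179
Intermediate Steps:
C(j, D) = -7*D
m(v, T) = T*v
y(f) = 21*f (y(f) = f*(-7*(-3)) = f*21 = 21*f)
(y(-515) + 99514)/((46081 - 1*(-135659)) + 218188) = (21*(-515) + 99514)/((46081 - 1*(-135659)) + 218188) = (-10815 + 99514)/((46081 + 135659) + 218188) = 88699/(181740 + 218188) = 88699/399928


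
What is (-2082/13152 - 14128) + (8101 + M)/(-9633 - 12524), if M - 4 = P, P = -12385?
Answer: -686169045151/48568144 ≈ -14128.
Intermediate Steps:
M = -12381 (M = 4 - 12385 = -12381)
(-2082/13152 - 14128) + (8101 + M)/(-9633 - 12524) = (-2082/13152 - 14128) + (8101 - 12381)/(-9633 - 12524) = (-2082*1/13152 - 14128) - 4280/(-22157) = (-347/2192 - 14128) - 4280*(-1/22157) = -30968923/2192 + 4280/22157 = -686169045151/48568144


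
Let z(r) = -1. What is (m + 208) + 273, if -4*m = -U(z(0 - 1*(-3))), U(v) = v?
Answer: 1923/4 ≈ 480.75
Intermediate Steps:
m = -¼ (m = -(-1)*(-1)/4 = -¼*1 = -¼ ≈ -0.25000)
(m + 208) + 273 = (-¼ + 208) + 273 = 831/4 + 273 = 1923/4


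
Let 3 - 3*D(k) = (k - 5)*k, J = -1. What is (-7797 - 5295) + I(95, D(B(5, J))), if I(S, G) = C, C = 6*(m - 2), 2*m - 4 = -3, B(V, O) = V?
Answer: -13101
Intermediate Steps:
m = ½ (m = 2 + (½)*(-3) = 2 - 3/2 = ½ ≈ 0.50000)
D(k) = 1 - k*(-5 + k)/3 (D(k) = 1 - (k - 5)*k/3 = 1 - (-5 + k)*k/3 = 1 - k*(-5 + k)/3)
C = -9 (C = 6*(½ - 2) = 6*(-3/2) = -9)
I(S, G) = -9
(-7797 - 5295) + I(95, D(B(5, J))) = (-7797 - 5295) - 9 = -13092 - 9 = -13101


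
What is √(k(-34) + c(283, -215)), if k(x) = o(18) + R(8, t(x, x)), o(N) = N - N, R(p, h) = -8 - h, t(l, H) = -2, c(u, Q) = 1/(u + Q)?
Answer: I*√6919/34 ≈ 2.4465*I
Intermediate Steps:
c(u, Q) = 1/(Q + u)
o(N) = 0
k(x) = -6 (k(x) = 0 + (-8 - 1*(-2)) = 0 + (-8 + 2) = 0 - 6 = -6)
√(k(-34) + c(283, -215)) = √(-6 + 1/(-215 + 283)) = √(-6 + 1/68) = √(-407/68) = I*√6919/34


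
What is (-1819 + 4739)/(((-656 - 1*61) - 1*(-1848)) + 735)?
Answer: 1460/933 ≈ 1.5648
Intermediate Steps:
(-1819 + 4739)/(((-656 - 1*61) - 1*(-1848)) + 735) = 2920/(((-656 - 61) + 1848) + 735) = 2920/((-717 + 1848) + 735) = 2920/(1131 + 735) = 2920/1866 = 2920*(1/1866) = 1460/933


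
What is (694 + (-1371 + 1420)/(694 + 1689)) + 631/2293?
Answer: 3793784016/5464219 ≈ 694.30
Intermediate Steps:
(694 + (-1371 + 1420)/(694 + 1689)) + 631/2293 = (694 + 49/2383) + 631*(1/2293) = (694 + 49*(1/2383)) + 631/2293 = (694 + 49/2383) + 631/2293 = 1653851/2383 + 631/2293 = 3793784016/5464219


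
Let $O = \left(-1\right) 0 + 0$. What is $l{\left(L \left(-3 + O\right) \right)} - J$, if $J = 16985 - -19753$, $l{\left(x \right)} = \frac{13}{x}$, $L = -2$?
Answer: $- \frac{220415}{6} \approx -36736.0$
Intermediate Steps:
$O = 0$ ($O = 0 + 0 = 0$)
$J = 36738$ ($J = 16985 + 19753 = 36738$)
$l{\left(L \left(-3 + O\right) \right)} - J = \frac{13}{\left(-2\right) \left(-3 + 0\right)} - 36738 = \frac{13}{\left(-2\right) \left(-3\right)} - 36738 = \frac{13}{6} - 36738 = - \frac{220415}{6}$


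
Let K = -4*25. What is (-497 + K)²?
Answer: 356409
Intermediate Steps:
K = -100
(-497 + K)² = (-497 - 100)² = (-597)² = 356409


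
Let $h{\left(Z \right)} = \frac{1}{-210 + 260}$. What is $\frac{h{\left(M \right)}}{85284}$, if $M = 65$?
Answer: $\frac{1}{4264200} \approx 2.3451 \cdot 10^{-7}$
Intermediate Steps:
$h{\left(Z \right)} = \frac{1}{50}$
$\frac{h{\left(M \right)}}{85284} = \frac{1}{50 \cdot 85284} = \frac{1}{50} \cdot \frac{1}{85284} = \frac{1}{4264200}$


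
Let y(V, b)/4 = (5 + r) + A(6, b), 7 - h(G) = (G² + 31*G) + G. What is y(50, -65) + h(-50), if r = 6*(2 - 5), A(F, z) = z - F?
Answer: -1229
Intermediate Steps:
h(G) = 7 - G² - 32*G (h(G) = 7 - ((G² + 31*G) + G) = 7 - (G² + 32*G) = 7 + (-G² - 32*G) = 7 - G² - 32*G)
r = -18 (r = 6*(-3) = -18)
y(V, b) = -76 + 4*b (y(V, b) = 4*((5 - 18) + (b - 1*6)) = 4*(-13 + (b - 6)) = 4*(-13 + (-6 + b)) = 4*(-19 + b) = -76 + 4*b)
y(50, -65) + h(-50) = (-76 + 4*(-65)) + (7 - 1*(-50)² - 32*(-50)) = (-76 - 260) + (7 - 1*2500 + 1600) = -336 + (7 - 2500 + 1600) = -336 - 893 = -1229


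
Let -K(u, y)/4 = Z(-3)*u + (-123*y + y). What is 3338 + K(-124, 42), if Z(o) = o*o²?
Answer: 10442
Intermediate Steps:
Z(o) = o³
K(u, y) = 108*u + 488*y (K(u, y) = -4*((-3)³*u + (-123*y + y)) = -4*(-27*u - 122*y) = -4*(-122*y - 27*u) = 108*u + 488*y)
3338 + K(-124, 42) = 3338 + (108*(-124) + 488*42) = 3338 + (-13392 + 20496) = 3338 + 7104 = 10442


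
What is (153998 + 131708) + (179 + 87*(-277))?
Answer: 261786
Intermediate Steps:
(153998 + 131708) + (179 + 87*(-277)) = 285706 + (179 - 24099) = 285706 - 23920 = 261786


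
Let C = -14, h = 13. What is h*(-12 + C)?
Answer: -338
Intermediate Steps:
h*(-12 + C) = 13*(-12 - 14) = 13*(-26) = -338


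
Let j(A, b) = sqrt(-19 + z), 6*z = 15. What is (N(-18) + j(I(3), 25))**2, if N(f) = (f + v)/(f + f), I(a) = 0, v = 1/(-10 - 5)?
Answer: -4737959/291600 + 271*I*sqrt(66)/540 ≈ -16.248 + 4.0771*I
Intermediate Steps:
v = -1/15 (v = 1/(-15) = -1/15 ≈ -0.066667)
z = 5/2 (z = (1/6)*15 = 5/2 ≈ 2.5000)
N(f) = (-1/15 + f)/(2*f) (N(f) = (f - 1/15)/(f + f) = (-1/15 + f)/((2*f)) = (-1/15 + f)*(1/(2*f)) = (-1/15 + f)/(2*f))
j(A, b) = I*sqrt(66)/2 (j(A, b) = sqrt(-19 + 5/2) = sqrt(-33/2) = I*sqrt(66)/2)
(N(-18) + j(I(3), 25))**2 = ((1/30)*(-1 + 15*(-18))/(-18) + I*sqrt(66)/2)**2 = ((1/30)*(-1/18)*(-1 - 270) + I*sqrt(66)/2)**2 = ((1/30)*(-1/18)*(-271) + I*sqrt(66)/2)**2 = (271/540 + I*sqrt(66)/2)**2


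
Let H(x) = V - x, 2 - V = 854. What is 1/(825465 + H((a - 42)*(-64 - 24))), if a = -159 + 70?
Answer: 1/813085 ≈ 1.2299e-6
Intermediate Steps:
V = -852 (V = 2 - 1*854 = 2 - 854 = -852)
a = -89
H(x) = -852 - x
1/(825465 + H((a - 42)*(-64 - 24))) = 1/(825465 + (-852 - (-89 - 42)*(-64 - 24))) = 1/(825465 + (-852 - (-131)*(-88))) = 1/(825465 + (-852 - 1*11528)) = 1/(825465 + (-852 - 11528)) = 1/(825465 - 12380) = 1/813085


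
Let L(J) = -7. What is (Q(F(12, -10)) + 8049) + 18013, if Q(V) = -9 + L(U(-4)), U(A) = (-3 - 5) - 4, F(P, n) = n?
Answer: 26046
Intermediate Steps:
U(A) = -12 (U(A) = -8 - 4 = -12)
Q(V) = -16 (Q(V) = -9 - 7 = -16)
(Q(F(12, -10)) + 8049) + 18013 = (-16 + 8049) + 18013 = 8033 + 18013 = 26046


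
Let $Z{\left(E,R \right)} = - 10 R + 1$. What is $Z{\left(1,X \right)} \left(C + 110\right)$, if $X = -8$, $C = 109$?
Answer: $17739$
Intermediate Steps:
$Z{\left(E,R \right)} = 1 - 10 R$
$Z{\left(1,X \right)} \left(C + 110\right) = \left(1 - -80\right) \left(109 + 110\right) = \left(1 + 80\right) 219 = 81 \cdot 219 = 17739$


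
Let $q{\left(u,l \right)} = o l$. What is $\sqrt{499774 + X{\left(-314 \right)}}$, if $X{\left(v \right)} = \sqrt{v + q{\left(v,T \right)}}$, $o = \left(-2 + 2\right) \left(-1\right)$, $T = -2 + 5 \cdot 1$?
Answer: $\sqrt{499774 + i \sqrt{314}} \approx 706.95 + 0.01 i$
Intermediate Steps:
$T = 3$ ($T = -2 + 5 = 3$)
$o = 0$ ($o = 0 \left(-1\right) = 0$)
$q{\left(u,l \right)} = 0$ ($q{\left(u,l \right)} = 0 l = 0$)
$X{\left(v \right)} = \sqrt{v}$ ($X{\left(v \right)} = \sqrt{v + 0} = \sqrt{v}$)
$\sqrt{499774 + X{\left(-314 \right)}} = \sqrt{499774 + \sqrt{-314}} = \sqrt{499774 + i \sqrt{314}}$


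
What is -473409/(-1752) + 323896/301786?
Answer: 23905945711/88121512 ≈ 271.28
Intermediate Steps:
-473409/(-1752) + 323896/301786 = -473409*(-1/1752) + 323896*(1/301786) = 157803/584 + 161948/150893 = 23905945711/88121512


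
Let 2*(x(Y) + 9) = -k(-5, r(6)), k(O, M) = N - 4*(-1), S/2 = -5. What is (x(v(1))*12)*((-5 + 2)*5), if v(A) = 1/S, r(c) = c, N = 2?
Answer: 2160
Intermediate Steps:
S = -10 (S = 2*(-5) = -10)
k(O, M) = 6 (k(O, M) = 2 - 4*(-1) = 2 + 4 = 6)
v(A) = -⅒ (v(A) = 1/(-10) = -⅒)
x(Y) = -12 (x(Y) = -9 + (-1*6)/2 = -9 + (½)*(-6) = -9 - 3 = -12)
(x(v(1))*12)*((-5 + 2)*5) = (-12*12)*((-5 + 2)*5) = -(-432)*5 = -144*(-15) = 2160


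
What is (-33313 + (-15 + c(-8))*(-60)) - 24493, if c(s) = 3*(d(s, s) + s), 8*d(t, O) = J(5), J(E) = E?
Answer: -111157/2 ≈ -55579.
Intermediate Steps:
d(t, O) = 5/8 (d(t, O) = (⅛)*5 = 5/8)
c(s) = 15/8 + 3*s (c(s) = 3*(5/8 + s) = 15/8 + 3*s)
(-33313 + (-15 + c(-8))*(-60)) - 24493 = (-33313 + (-15 + (15/8 + 3*(-8)))*(-60)) - 24493 = (-33313 + (-15 + (15/8 - 24))*(-60)) - 24493 = (-33313 + (-15 - 177/8)*(-60)) - 24493 = (-33313 - 297/8*(-60)) - 24493 = (-33313 + 4455/2) - 24493 = -62171/2 - 24493 = -111157/2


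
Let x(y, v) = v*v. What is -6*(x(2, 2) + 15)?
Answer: -114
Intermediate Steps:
x(y, v) = v**2
-6*(x(2, 2) + 15) = -6*(2**2 + 15) = -6*(4 + 15) = -6*19 = -114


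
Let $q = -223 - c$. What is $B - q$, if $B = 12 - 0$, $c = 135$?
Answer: $370$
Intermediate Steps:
$B = 12$ ($B = 12 + 0 = 12$)
$q = -358$ ($q = -223 - 135 = -358$)
$B - q = 12 - -358 = 12 + 358 = 370$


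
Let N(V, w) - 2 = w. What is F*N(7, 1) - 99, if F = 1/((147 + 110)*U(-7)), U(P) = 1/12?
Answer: -25407/257 ≈ -98.860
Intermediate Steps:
U(P) = 1/12
N(V, w) = 2 + w
F = 12/257 (F = 1/((147 + 110)*(1/12)) = 12/257 ≈ 0.046693)
F*N(7, 1) - 99 = 12*(2 + 1)/257 - 99 = (12/257)*3 - 99 = 36/257 - 99 = -25407/257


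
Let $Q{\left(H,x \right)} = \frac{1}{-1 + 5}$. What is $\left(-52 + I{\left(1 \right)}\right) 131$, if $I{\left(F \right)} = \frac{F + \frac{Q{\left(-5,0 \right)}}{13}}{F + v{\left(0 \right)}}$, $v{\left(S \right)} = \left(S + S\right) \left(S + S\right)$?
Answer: $- \frac{347281}{52} \approx -6678.5$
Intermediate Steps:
$Q{\left(H,x \right)} = \frac{1}{4}$
$v{\left(S \right)} = 4 S^{2}$ ($v{\left(S \right)} = 2 S 2 S = 4 S^{2}$)
$I{\left(F \right)} = \frac{\frac{1}{52} + F}{F}$ ($I{\left(F \right)} = \frac{F + \frac{1}{4 \cdot 13}}{F + 4 \cdot 0^{2}} = \frac{F + \frac{1}{4} \cdot \frac{1}{13}}{F + 4 \cdot 0} = \frac{F + \frac{1}{52}}{F + 0} = \frac{\frac{1}{52} + F}{F}$)
$\left(-52 + I{\left(1 \right)}\right) 131 = \left(-52 + \frac{\frac{1}{52} + 1}{1}\right) 131 = \left(-52 + 1 \cdot \frac{53}{52}\right) 131 = \left(-52 + \frac{53}{52}\right) 131 = \left(- \frac{2651}{52}\right) 131 = - \frac{347281}{52}$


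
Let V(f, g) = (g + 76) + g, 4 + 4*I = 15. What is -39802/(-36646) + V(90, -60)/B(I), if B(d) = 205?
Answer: 3273493/3756215 ≈ 0.87149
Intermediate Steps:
I = 11/4 (I = -1 + (¼)*15 = -1 + 15/4 = 11/4 ≈ 2.7500)
V(f, g) = 76 + 2*g (V(f, g) = (76 + g) + g = 76 + 2*g)
-39802/(-36646) + V(90, -60)/B(I) = -39802/(-36646) + (76 + 2*(-60))/205 = -39802*(-1/36646) + (76 - 120)*(1/205) = 19901/18323 - 44*1/205 = 19901/18323 - 44/205 = 3273493/3756215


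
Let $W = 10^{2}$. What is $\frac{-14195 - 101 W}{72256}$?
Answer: $- \frac{24295}{72256} \approx -0.33624$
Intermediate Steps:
$W = 100$
$\frac{-14195 - 101 W}{72256} = \frac{-14195 - 10100}{72256} = \left(-14195 - 10100\right) \frac{1}{72256} = \left(-24295\right) \frac{1}{72256} = - \frac{24295}{72256}$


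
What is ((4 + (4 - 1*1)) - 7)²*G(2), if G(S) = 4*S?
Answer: 0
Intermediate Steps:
((4 + (4 - 1*1)) - 7)²*G(2) = ((4 + (4 - 1*1)) - 7)²*(4*2) = ((4 + (4 - 1)) - 7)²*8 = ((4 + 3) - 7)²*8 = (7 - 7)²*8 = 0²*8 = 0*8 = 0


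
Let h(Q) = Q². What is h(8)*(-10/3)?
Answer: -640/3 ≈ -213.33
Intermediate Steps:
h(8)*(-10/3) = 8²*(-10/3) = 64*(-10/3) = -640/3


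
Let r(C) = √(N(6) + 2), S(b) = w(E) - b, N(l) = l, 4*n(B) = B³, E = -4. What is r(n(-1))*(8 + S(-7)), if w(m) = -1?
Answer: 28*√2 ≈ 39.598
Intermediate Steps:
n(B) = B³/4
S(b) = -1 - b
r(C) = 2*√2 (r(C) = √(6 + 2) = √8 = 2*√2)
r(n(-1))*(8 + S(-7)) = (2*√2)*(8 + (-1 - 1*(-7))) = (2*√2)*(8 + (-1 + 7)) = (2*√2)*(8 + 6) = (2*√2)*14 = 28*√2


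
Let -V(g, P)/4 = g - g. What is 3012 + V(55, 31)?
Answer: 3012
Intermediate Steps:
V(g, P) = 0 (V(g, P) = -4*(g - g) = -4*0 = 0)
3012 + V(55, 31) = 3012 + 0 = 3012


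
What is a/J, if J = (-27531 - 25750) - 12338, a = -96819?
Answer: 32273/21873 ≈ 1.4755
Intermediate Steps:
J = -65619 (J = -53281 - 12338 = -65619)
a/J = -96819/(-65619) = -96819*(-1/65619) = 32273/21873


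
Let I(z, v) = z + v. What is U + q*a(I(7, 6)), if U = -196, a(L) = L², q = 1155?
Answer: 194999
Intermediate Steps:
I(z, v) = v + z
U + q*a(I(7, 6)) = -196 + 1155*(6 + 7)² = -196 + 1155*13² = -196 + 1155*169 = -196 + 195195 = 194999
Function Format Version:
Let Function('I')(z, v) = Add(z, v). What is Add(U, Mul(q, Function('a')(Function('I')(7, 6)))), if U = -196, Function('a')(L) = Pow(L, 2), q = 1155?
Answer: 194999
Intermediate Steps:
Function('I')(z, v) = Add(v, z)
Add(U, Mul(q, Function('a')(Function('I')(7, 6)))) = Add(-196, Mul(1155, Pow(Add(6, 7), 2))) = Add(-196, Mul(1155, Pow(13, 2))) = Add(-196, Mul(1155, 169)) = Add(-196, 195195) = 194999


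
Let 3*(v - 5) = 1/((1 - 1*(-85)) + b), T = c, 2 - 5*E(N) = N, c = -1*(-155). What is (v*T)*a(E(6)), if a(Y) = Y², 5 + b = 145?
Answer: 840968/1695 ≈ 496.15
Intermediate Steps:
b = 140 (b = -5 + 145 = 140)
c = 155
E(N) = ⅖ - N/5
T = 155
v = 3391/678 (v = 5 + 1/(3*((1 - 1*(-85)) + 140)) = 5 + 1/(3*((1 + 85) + 140)) = 5 + 1/(3*(86 + 140)) = 5 + (⅓)/226 = 5 + (⅓)*(1/226) = 5 + 1/678 = 3391/678 ≈ 5.0015)
(v*T)*a(E(6)) = ((3391/678)*155)*(⅖ - ⅕*6)² = 525605*(⅖ - 6/5)²/678 = 525605*(-⅘)²/678 = (525605/678)*(16/25) = 840968/1695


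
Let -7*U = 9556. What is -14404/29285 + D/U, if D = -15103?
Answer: 2958394861/279847460 ≈ 10.571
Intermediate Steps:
U = -9556/7 (U = -1/7*9556 = -9556/7 ≈ -1365.1)
-14404/29285 + D/U = -14404/29285 - 15103/(-9556/7) = -14404*1/29285 - 15103*(-7/9556) = -14404/29285 + 105721/9556 = 2958394861/279847460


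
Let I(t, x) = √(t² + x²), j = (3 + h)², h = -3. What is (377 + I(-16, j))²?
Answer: 154449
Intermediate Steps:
j = 0 (j = (3 - 3)² = 0² = 0)
(377 + I(-16, j))² = (377 + √((-16)² + 0²))² = (377 + √(256 + 0))² = (377 + √256)² = (377 + 16)² = 393² = 154449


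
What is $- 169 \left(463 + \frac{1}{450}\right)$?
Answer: $- \frac{35211319}{450} \approx -78247.0$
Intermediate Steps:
$- 169 \left(463 + \frac{1}{450}\right) = \left(-169\right) \frac{208351}{450} = - \frac{35211319}{450}$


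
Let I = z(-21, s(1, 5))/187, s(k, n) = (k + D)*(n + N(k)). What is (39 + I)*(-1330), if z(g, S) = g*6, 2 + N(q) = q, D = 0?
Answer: -9532110/187 ≈ -50974.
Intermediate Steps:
N(q) = -2 + q
s(k, n) = k*(-2 + k + n) (s(k, n) = (k + 0)*(n + (-2 + k)) = k*(-2 + k + n))
z(g, S) = 6*g
I = -126/187 (I = (6*(-21))/187 = -126*1/187 = -126/187 ≈ -0.67380)
(39 + I)*(-1330) = (39 - 126/187)*(-1330) = (7167/187)*(-1330) = -9532110/187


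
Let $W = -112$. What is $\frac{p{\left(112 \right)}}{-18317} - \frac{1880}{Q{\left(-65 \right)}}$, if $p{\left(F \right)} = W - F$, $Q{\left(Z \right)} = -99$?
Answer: $\frac{34458136}{1813383} \approx 19.002$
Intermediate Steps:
$p{\left(F \right)} = -112 - F$
$\frac{p{\left(112 \right)}}{-18317} - \frac{1880}{Q{\left(-65 \right)}} = \frac{-112 - 112}{-18317} - \frac{1880}{-99} = \left(-112 - 112\right) \left(- \frac{1}{18317}\right) - - \frac{1880}{99} = \left(-224\right) \left(- \frac{1}{18317}\right) + \frac{1880}{99} = \frac{224}{18317} + \frac{1880}{99} = \frac{34458136}{1813383}$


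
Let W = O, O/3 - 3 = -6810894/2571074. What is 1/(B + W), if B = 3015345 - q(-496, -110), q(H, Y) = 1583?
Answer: 1285537/3874303913686 ≈ 3.3181e-7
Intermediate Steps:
O = 1353492/1285537 (O = 9 + 3*(-6810894/2571074) = 9 + 3*(-6810894*1/2571074) = 9 + 3*(-3405447/1285537) = 9 - 10216341/1285537 = 1353492/1285537 ≈ 1.0529)
W = 1353492/1285537 ≈ 1.0529
B = 3013762 (B = 3015345 - 1*1583 = 3015345 - 1583 = 3013762)
1/(B + W) = 1/(3013762 + 1353492/1285537) = 1/(3874303913686/1285537) = 1285537/3874303913686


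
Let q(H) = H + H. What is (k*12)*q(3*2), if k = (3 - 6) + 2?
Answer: -144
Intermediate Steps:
q(H) = 2*H
k = -1 (k = -3 + 2 = -1)
(k*12)*q(3*2) = (-1*12)*(2*(3*2)) = -24*6 = -12*12 = -144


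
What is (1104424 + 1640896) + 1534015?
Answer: 4279335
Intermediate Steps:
(1104424 + 1640896) + 1534015 = 2745320 + 1534015 = 4279335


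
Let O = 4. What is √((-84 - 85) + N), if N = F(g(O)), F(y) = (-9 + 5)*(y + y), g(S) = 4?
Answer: I*√201 ≈ 14.177*I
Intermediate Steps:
F(y) = -8*y
N = -32 (N = -8*4 = -32)
√((-84 - 85) + N) = √((-84 - 85) - 32) = √(-169 - 32) = √(-201) = I*√201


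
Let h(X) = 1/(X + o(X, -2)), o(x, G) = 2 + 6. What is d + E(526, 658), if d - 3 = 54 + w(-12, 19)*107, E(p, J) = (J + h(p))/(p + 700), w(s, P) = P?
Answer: 1368640933/654684 ≈ 2090.5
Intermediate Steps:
o(x, G) = 8
h(X) = 1/(8 + X) (h(X) = 1/(X + 8) = 1/(8 + X))
E(p, J) = (J + 1/(8 + p))/(700 + p) (E(p, J) = (J + 1/(8 + p))/(p + 700) = (J + 1/(8 + p))/(700 + p))
d = 2090 (d = 3 + (54 + 19*107) = 3 + (54 + 2033) = 3 + 2087 = 2090)
d + E(526, 658) = 2090 + (1 + 658*(8 + 526))/((8 + 526)*(700 + 526)) = 2090 + (1 + 658*534)/(534*1226) = 2090 + (1/534)*(1/1226)*(1 + 351372) = 2090 + (1/534)*(1/1226)*351373 = 2090 + 351373/654684 = 1368640933/654684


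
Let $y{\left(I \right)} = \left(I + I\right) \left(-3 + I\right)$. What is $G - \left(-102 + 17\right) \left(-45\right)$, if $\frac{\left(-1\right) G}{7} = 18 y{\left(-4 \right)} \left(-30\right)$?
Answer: $207855$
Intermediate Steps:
$y{\left(I \right)} = 2 I \left(-3 + I\right)$
$G = 211680$ ($G = - 7 \cdot 18 \cdot 2 \left(-4\right) \left(-3 - 4\right) \left(-30\right) = - 7 \cdot 18 \cdot 2 \left(-4\right) \left(-7\right) \left(-30\right) = - 7 \cdot 18 \cdot 56 \left(-30\right) = - 7 \cdot 1008 \left(-30\right) = \left(-7\right) \left(-30240\right) = 211680$)
$G - \left(-102 + 17\right) \left(-45\right) = 211680 - \left(-102 + 17\right) \left(-45\right) = 211680 - \left(-85\right) \left(-45\right) = 211680 - 3825 = 207855$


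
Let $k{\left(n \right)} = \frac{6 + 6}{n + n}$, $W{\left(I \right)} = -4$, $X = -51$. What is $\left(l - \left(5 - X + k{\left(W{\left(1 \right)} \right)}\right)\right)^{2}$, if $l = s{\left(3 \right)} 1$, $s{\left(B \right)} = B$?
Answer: $\frac{10609}{4} \approx 2652.3$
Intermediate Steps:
$k{\left(n \right)} = \frac{6}{n}$ ($k{\left(n \right)} = \frac{12}{2 n} = 12 \frac{1}{2 n} = \frac{6}{n}$)
$l = 3$ ($l = 3 \cdot 1 = 3$)
$\left(l - \left(5 - X + k{\left(W{\left(1 \right)} \right)}\right)\right)^{2} = \left(3 - \left(56 - \frac{3}{2}\right)\right)^{2} = \left(3 - \frac{109}{2}\right)^{2} = \left(- \frac{103}{2}\right)^{2} = \frac{10609}{4}$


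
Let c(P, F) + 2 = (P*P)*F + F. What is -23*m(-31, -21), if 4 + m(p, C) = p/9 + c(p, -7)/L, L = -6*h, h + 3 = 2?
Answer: 233933/9 ≈ 25993.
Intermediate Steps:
h = -1 (h = -3 + 2 = -1)
L = 6 (L = -6*(-1) = 6)
c(P, F) = -2 + F + F*P**2 (c(P, F) = -2 + ((P*P)*F + F) = -2 + (P**2*F + F) = -2 + (F*P**2 + F) = -2 + (F + F*P**2) = -2 + F + F*P**2)
m(p, C) = -11/2 - 7*p**2/6 + p/9 (m(p, C) = -4 + (p/9 + (-2 - 7 - 7*p**2)/6) = -4 + (p*(1/9) + (-9 - 7*p**2)*(1/6)) = -4 + (p/9 + (-3/2 - 7*p**2/6)) = -4 + (-3/2 - 7*p**2/6 + p/9) = -11/2 - 7*p**2/6 + p/9)
-23*m(-31, -21) = -23*(-11/2 - 7/6*(-31)**2 + (1/9)*(-31)) = -23*(-11/2 - 7/6*961 - 31/9) = -23*(-11/2 - 6727/6 - 31/9) = -23*(-10171/9) = 233933/9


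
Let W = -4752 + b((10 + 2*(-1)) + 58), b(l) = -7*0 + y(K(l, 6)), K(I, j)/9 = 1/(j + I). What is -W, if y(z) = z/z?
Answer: 4751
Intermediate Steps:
K(I, j) = 9/(I + j) (K(I, j) = 9/(j + I) = 9/(I + j))
y(z) = 1
b(l) = 1 (b(l) = -7*0 + 1 = 0 + 1 = 1)
W = -4751 (W = -4752 + 1 = -4751)
-W = -1*(-4751) = 4751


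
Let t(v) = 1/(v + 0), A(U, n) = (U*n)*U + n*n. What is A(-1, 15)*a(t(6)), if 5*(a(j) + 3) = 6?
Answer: -432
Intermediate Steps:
A(U, n) = n² + n*U² (A(U, n) = n*U² + n² = n² + n*U²)
t(v) = 1/v
a(j) = -9/5 (a(j) = -3 + (⅕)*6 = -3 + 6/5 = -9/5)
A(-1, 15)*a(t(6)) = (15*(15 + (-1)²))*(-9/5) = (15*(15 + 1))*(-9/5) = (15*16)*(-9/5) = 240*(-9/5) = -432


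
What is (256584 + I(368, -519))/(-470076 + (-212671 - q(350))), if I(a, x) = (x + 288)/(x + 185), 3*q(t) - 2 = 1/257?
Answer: -66074150277/175817082968 ≈ -0.37581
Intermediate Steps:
q(t) = 515/771 (q(t) = 2/3 + (1/3)/257 = 2/3 + (1/3)*(1/257) = 2/3 + 1/771 = 515/771)
I(a, x) = (288 + x)/(185 + x)
(256584 + I(368, -519))/(-470076 + (-212671 - q(350))) = (256584 + (288 - 519)/(185 - 519))/(-470076 + (-212671 - 1*515/771)) = (256584 - 231/(-334))/(-470076 + (-212671 - 515/771)) = (256584 - 1/334*(-231))/(-470076 - 163969856/771) = (256584 + 231/334)/(-526398452/771) = (85699287/334)*(-771/526398452) = -66074150277/175817082968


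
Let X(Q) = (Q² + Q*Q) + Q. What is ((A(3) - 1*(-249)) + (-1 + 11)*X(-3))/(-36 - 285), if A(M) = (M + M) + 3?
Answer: -136/107 ≈ -1.2710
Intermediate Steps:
X(Q) = Q + 2*Q² (X(Q) = (Q² + Q²) + Q = 2*Q² + Q = Q + 2*Q²)
A(M) = 3 + 2*M (A(M) = 2*M + 3 = 3 + 2*M)
((A(3) - 1*(-249)) + (-1 + 11)*X(-3))/(-36 - 285) = (((3 + 2*3) - 1*(-249)) + (-1 + 11)*(-3*(1 + 2*(-3))))/(-36 - 285) = (((3 + 6) + 249) + 10*(-3*(1 - 6)))/(-321) = ((9 + 249) + 10*(-3*(-5)))*(-1/321) = (258 + 10*15)*(-1/321) = (258 + 150)*(-1/321) = 408*(-1/321) = -136/107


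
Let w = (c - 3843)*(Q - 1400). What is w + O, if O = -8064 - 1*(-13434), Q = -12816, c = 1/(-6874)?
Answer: 187788950254/3437 ≈ 5.4637e+7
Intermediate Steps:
c = -1/6874 ≈ -0.00014548
O = 5370 (O = -8064 + 13434 = 5370)
w = 187770493564/3437 (w = (-1/6874 - 3843)*(-12816 - 1400) = -26416783/6874*(-14216) = 187770493564/3437 ≈ 5.4632e+7)
w + O = 187770493564/3437 + 5370 = 187788950254/3437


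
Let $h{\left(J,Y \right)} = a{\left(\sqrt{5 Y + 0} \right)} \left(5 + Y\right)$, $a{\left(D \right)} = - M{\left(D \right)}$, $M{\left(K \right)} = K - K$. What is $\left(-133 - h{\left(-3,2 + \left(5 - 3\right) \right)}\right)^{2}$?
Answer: $17689$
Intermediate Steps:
$M{\left(K \right)} = 0$
$a{\left(D \right)} = 0$ ($a{\left(D \right)} = \left(-1\right) 0 = 0$)
$h{\left(J,Y \right)} = 0$ ($h{\left(J,Y \right)} = 0 \left(5 + Y\right) = 0$)
$\left(-133 - h{\left(-3,2 + \left(5 - 3\right) \right)}\right)^{2} = \left(-133 - 0\right)^{2} = \left(-133 + 0\right)^{2} = \left(-133\right)^{2} = 17689$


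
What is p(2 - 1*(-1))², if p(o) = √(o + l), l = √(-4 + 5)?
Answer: 4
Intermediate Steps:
l = 1 (l = √1 = 1)
p(o) = √(1 + o) (p(o) = √(o + 1) = √(1 + o))
p(2 - 1*(-1))² = (√(1 + (2 - 1*(-1))))² = (√(1 + (2 + 1)))² = (√(1 + 3))² = (√4)² = 2² = 4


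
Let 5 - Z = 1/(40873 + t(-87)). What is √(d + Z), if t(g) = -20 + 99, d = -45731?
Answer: I*√19171383464414/20476 ≈ 213.84*I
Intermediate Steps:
t(g) = 79
Z = 204759/40952 (Z = 5 - 1/(40873 + 79) = 5 - 1/40952 = 204759/40952 ≈ 5.0000)
√(d + Z) = √(-45731 + 204759/40952) = √(-1872571153/40952) = I*√19171383464414/20476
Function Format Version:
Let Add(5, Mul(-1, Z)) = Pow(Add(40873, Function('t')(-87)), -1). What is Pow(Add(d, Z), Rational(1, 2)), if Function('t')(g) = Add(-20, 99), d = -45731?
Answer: Mul(Rational(1, 20476), I, Pow(19171383464414, Rational(1, 2))) ≈ Mul(213.84, I)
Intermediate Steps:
Function('t')(g) = 79
Z = Rational(204759, 40952) (Z = Add(5, Mul(-1, Pow(Add(40873, 79), -1))) = Add(5, Mul(-1, Pow(40952, -1))) = Add(5, Mul(-1, Rational(1, 40952))) = Add(5, Rational(-1, 40952)) = Rational(204759, 40952) ≈ 5.0000)
Pow(Add(d, Z), Rational(1, 2)) = Pow(Add(-45731, Rational(204759, 40952)), Rational(1, 2)) = Pow(Rational(-1872571153, 40952), Rational(1, 2)) = Mul(Rational(1, 20476), I, Pow(19171383464414, Rational(1, 2)))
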